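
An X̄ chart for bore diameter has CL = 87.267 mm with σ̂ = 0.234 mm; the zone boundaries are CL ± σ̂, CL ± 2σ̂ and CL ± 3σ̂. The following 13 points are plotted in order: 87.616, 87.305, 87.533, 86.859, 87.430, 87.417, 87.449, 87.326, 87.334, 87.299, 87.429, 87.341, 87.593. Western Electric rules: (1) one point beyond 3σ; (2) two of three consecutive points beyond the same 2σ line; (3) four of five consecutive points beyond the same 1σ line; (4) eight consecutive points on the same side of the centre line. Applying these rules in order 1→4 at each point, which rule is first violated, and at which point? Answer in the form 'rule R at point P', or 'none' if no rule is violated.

Zone of each point (C = within 1σ̂, B = 1σ̂–2σ̂, A = 2σ̂–3σ̂, * = beyond 3σ̂; sign = side of CL): 1:+B, 2:+C, 3:+B, 4:-B, 5:+C, 6:+C, 7:+C, 8:+C, 9:+C, 10:+C, 11:+C, 12:+C, 13:+B
Rule 4 (eight consecutive points on the same side of the centre line) is satisfied at point 12.

rule 4 at point 12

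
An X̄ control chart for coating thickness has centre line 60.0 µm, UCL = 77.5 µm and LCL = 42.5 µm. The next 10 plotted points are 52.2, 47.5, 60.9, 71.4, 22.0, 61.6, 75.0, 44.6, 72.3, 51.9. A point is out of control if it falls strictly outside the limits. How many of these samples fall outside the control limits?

1

Compare each point to [42.5, 77.5]: sample 5 = 22.0 < LCL.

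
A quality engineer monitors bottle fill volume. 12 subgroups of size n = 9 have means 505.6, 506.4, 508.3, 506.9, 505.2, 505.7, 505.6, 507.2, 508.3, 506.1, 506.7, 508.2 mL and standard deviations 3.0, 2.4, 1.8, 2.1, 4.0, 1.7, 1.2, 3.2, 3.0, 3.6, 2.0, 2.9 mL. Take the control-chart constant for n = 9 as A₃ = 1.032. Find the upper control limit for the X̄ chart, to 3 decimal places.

X̄̄ = (505.6 + 506.4 + 508.3 + 506.9 + 505.2 + 505.7 + 505.6 + 507.2 + 508.3 + 506.1 + 506.7 + 508.2) / 12 = 506.6833
s̄ = (3.0 + 2.4 + 1.8 + 2.1 + 4.0 + 1.7 + 1.2 + 3.2 + 3.0 + 3.6 + 2.0 + 2.9) / 12 = 2.5750
UCL = X̄̄ + A₃·s̄ = 506.6833 + 1.032 × 2.5750 = 509.3407

509.341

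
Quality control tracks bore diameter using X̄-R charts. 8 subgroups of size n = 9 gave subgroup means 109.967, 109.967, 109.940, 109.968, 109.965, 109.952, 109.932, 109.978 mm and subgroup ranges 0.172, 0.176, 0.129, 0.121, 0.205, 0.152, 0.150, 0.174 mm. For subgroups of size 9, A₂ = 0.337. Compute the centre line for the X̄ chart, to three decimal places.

109.959

X̄̄ = (109.967 + 109.967 + 109.940 + 109.968 + 109.965 + 109.952 + 109.932 + 109.978) / 8 = 879.6690 / 8 = 109.9586
CL = X̄̄ = 109.9586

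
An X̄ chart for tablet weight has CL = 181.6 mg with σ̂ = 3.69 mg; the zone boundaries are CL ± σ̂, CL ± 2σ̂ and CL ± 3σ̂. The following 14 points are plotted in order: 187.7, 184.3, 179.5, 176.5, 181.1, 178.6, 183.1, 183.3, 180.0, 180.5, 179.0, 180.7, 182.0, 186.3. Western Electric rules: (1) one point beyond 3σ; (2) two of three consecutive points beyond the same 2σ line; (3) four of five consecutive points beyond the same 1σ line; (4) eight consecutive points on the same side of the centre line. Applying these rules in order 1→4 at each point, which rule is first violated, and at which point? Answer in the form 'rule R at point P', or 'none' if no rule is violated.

none

Zone of each point (C = within 1σ̂, B = 1σ̂–2σ̂, A = 2σ̂–3σ̂, * = beyond 3σ̂; sign = side of CL): 1:+B, 2:+C, 3:-C, 4:-B, 5:-C, 6:-C, 7:+C, 8:+C, 9:-C, 10:-C, 11:-C, 12:-C, 13:+C, 14:+B
No rule fires across all 14 points.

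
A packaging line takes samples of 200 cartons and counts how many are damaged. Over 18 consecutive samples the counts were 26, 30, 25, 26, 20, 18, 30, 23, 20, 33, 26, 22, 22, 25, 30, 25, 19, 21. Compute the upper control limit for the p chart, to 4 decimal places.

0.1921

p̄ = Σdᵢ / (k·n) = 441 / (18 × 200) = 0.12250
UCL = p̄ + 3·√(p̄(1−p̄)/n) = 0.12250 + 3 × √(0.12250×0.87750/200) = 0.12250 + 3 × 0.02318 = 0.19205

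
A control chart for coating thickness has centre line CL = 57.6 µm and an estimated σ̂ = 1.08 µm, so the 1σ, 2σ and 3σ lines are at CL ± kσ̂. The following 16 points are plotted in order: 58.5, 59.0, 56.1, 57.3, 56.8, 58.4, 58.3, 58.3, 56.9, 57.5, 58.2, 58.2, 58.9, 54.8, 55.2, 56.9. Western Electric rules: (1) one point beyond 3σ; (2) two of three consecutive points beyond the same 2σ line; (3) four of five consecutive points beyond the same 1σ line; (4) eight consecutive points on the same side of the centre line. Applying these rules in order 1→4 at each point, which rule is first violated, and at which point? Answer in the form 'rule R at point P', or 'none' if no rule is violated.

Zone of each point (C = within 1σ̂, B = 1σ̂–2σ̂, A = 2σ̂–3σ̂, * = beyond 3σ̂; sign = side of CL): 1:+C, 2:+B, 3:-B, 4:-C, 5:-C, 6:+C, 7:+C, 8:+C, 9:-C, 10:-C, 11:+C, 12:+C, 13:+B, 14:-A, 15:-A, 16:-C
Rule 2 (two of three consecutive points beyond the same 2σ limit) is satisfied at point 15.

rule 2 at point 15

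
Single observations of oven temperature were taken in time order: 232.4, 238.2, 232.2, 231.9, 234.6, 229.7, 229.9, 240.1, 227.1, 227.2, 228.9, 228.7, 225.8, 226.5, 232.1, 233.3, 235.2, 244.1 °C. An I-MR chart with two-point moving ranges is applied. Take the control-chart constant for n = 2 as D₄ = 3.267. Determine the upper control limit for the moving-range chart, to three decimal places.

12.741

Moving ranges: 5.8, 6.0, 0.3, 2.7, 4.9, 0.2, 10.2, 13.0, 0.1, 1.7, 0.2, 2.9, 0.7, 5.6, 1.2, 1.9, 8.9; M̄R̄ = 66.3000 / 17 = 3.9000
UCL_MR = D₄·M̄R̄ = 3.267 × 3.9000 = 12.7413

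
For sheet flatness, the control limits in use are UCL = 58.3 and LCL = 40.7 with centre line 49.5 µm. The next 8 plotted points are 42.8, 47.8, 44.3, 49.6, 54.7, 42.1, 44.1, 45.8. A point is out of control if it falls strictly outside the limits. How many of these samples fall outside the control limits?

All 8 points lie within [40.7, 58.3].

0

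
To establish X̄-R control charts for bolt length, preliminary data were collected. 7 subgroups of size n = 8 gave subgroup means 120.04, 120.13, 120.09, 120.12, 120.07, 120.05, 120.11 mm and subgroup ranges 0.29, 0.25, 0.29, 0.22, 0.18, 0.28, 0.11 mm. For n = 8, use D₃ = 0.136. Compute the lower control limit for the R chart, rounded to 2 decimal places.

0.03

R̄ = (0.29 + 0.25 + 0.29 + 0.22 + 0.18 + 0.28 + 0.11) / 7 = 1.6200 / 7 = 0.2314
LCL_R = D₃·R̄ = 0.136 × 0.2314 = 0.0315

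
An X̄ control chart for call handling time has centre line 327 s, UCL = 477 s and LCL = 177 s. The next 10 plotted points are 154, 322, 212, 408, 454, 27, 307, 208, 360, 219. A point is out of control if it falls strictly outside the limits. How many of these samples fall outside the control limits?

2

Compare each point to [177, 477]: sample 1 = 154 < LCL; sample 6 = 27 < LCL.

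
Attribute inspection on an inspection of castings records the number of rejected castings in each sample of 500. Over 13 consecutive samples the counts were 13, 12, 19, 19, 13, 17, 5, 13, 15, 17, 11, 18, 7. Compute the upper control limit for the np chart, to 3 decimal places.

p̄ = Σdᵢ / (k·n) = 179 / (13 × 500) = 0.02754
UCL = np̄ + 3·√(np̄(1−p̄)) = 13.7692 + 3 × √(13.7692×0.97246) = 13.7692 + 3 × 3.6592 = 24.7470

24.747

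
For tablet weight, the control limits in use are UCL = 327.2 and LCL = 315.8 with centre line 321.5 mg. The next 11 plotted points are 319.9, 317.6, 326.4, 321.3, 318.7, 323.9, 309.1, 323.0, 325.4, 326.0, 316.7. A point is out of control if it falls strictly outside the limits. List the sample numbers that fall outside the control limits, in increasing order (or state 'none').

Compare each point to [315.8, 327.2]: sample 7 = 309.1 < LCL.

7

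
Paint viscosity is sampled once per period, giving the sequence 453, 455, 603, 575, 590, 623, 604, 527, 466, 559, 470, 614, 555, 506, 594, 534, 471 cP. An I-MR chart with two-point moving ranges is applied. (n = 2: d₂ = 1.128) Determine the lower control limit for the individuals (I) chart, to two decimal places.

370.24

X̄ = (453 + 455 + 603 + 575 + 590 + 623 + 604 + 527 + 466 + 559 + 470 + 614 + 555 + 506 + 594 + 534 + 471) / 17 = 541.1176
Moving ranges: 2, 148, 28, 15, 33, 19, 77, 61, 93, 89, 144, 59, 49, 88, 60, 63; M̄R̄ = 1028.0000 / 16 = 64.2500
LCL = X̄ − 3·M̄R̄/d₂ = 541.1176 − 3 × 64.2500 / 1.128 = 370.2400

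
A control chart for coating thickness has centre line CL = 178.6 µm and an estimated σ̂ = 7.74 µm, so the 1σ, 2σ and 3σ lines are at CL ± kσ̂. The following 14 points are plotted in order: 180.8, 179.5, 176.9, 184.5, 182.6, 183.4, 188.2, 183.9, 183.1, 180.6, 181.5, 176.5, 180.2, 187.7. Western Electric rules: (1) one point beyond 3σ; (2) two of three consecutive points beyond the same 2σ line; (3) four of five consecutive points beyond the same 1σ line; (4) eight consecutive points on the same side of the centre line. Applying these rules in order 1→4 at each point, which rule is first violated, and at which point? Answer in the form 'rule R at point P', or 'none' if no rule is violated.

Zone of each point (C = within 1σ̂, B = 1σ̂–2σ̂, A = 2σ̂–3σ̂, * = beyond 3σ̂; sign = side of CL): 1:+C, 2:+C, 3:-C, 4:+C, 5:+C, 6:+C, 7:+B, 8:+C, 9:+C, 10:+C, 11:+C, 12:-C, 13:+C, 14:+B
Rule 4 (eight consecutive points on the same side of the centre line) is satisfied at point 11.

rule 4 at point 11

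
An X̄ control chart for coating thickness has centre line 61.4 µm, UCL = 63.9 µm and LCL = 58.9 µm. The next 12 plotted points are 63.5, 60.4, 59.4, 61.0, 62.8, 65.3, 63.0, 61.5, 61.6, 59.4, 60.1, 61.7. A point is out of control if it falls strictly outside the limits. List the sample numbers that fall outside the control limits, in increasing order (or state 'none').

Compare each point to [58.9, 63.9]: sample 6 = 65.3 > UCL.

6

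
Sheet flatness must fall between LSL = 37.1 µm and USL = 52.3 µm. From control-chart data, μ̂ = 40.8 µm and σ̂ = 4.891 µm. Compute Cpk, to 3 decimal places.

0.252

Cpu = (USL − μ̂) / (3σ̂) = (52.3 − 40.8) / (3 × 4.891) = 0.7838; Cpl = (μ̂ − LSL) / (3σ̂) = (40.8 − 37.1) / (3 × 4.891) = 0.2522; Cpk = min(Cpu, Cpl) = 0.2522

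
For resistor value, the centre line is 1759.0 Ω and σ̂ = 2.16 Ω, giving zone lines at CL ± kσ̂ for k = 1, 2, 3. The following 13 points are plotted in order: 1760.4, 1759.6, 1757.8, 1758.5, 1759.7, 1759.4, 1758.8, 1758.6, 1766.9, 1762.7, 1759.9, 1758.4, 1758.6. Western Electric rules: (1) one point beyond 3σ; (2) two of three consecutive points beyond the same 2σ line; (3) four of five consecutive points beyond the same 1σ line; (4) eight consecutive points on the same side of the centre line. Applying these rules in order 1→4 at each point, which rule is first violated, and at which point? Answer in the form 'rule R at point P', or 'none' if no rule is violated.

Zone of each point (C = within 1σ̂, B = 1σ̂–2σ̂, A = 2σ̂–3σ̂, * = beyond 3σ̂; sign = side of CL): 1:+C, 2:+C, 3:-C, 4:-C, 5:+C, 6:+C, 7:-C, 8:-C, 9:+*, 10:+B, 11:+C, 12:-C, 13:-C
Rule 1 (one point beyond the 3σ limits) is satisfied at point 9.

rule 1 at point 9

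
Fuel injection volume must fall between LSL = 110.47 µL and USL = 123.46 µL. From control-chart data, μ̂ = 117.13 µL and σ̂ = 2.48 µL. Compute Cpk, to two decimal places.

Cpu = (USL − μ̂) / (3σ̂) = (123.46 − 117.13) / (3 × 2.48) = 0.8508; Cpl = (μ̂ − LSL) / (3σ̂) = (117.13 − 110.47) / (3 × 2.48) = 0.8952; Cpk = min(Cpu, Cpl) = 0.8508

0.85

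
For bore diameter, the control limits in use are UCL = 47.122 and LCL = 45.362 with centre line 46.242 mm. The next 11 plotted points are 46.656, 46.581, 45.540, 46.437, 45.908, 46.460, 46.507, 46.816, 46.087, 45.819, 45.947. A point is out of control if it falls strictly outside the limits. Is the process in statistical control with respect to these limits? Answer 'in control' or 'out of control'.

in control

All 11 points lie within [45.362, 47.122].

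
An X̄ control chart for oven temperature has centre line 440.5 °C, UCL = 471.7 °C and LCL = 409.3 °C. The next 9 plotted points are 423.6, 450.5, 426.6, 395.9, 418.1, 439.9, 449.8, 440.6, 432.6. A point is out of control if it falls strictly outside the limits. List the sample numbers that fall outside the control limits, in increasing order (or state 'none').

Compare each point to [409.3, 471.7]: sample 4 = 395.9 < LCL.

4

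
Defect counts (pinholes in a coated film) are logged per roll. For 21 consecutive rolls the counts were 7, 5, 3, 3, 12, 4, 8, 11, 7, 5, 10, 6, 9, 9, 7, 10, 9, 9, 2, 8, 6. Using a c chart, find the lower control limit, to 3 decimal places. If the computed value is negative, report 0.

c̄ = (7 + 5 + 3 + 3 + 12 + 4 + 8 + 11 + 7 + 5 + 10 + 6 + 9 + 9 + 7 + 10 + 9 + 9 + 2 + 8 + 6) / 21 = 150 / 21 = 7.1429
LCL = c̄ − 3√c̄ = 7.1429 − 3 × 2.6726 = -0.8750 → 0 (cannot be negative)

0.000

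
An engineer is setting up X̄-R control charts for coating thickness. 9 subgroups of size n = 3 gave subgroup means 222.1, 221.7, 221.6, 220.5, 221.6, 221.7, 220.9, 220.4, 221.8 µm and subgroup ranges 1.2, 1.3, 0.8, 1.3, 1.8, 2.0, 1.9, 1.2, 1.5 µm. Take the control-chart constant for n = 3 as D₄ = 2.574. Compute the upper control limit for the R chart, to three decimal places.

R̄ = (1.2 + 1.3 + 0.8 + 1.3 + 1.8 + 2.0 + 1.9 + 1.2 + 1.5) / 9 = 13.0000 / 9 = 1.4444
UCL_R = D₄·R̄ = 2.574 × 1.4444 = 3.7180

3.718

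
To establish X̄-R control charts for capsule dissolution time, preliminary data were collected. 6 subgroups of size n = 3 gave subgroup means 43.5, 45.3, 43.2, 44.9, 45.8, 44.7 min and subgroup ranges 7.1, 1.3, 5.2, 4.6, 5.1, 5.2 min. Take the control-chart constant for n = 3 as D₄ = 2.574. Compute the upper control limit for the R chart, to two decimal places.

12.23

R̄ = (7.1 + 1.3 + 5.2 + 4.6 + 5.1 + 5.2) / 6 = 28.5000 / 6 = 4.7500
UCL_R = D₄·R̄ = 2.574 × 4.7500 = 12.2265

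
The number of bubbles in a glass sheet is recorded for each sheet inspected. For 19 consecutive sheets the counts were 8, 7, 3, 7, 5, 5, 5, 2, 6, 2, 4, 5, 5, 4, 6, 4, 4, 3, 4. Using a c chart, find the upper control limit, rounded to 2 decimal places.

c̄ = (8 + 7 + 3 + 7 + 5 + 5 + 5 + 2 + 6 + 2 + 4 + 5 + 5 + 4 + 6 + 4 + 4 + 3 + 4) / 19 = 89 / 19 = 4.6842
UCL = c̄ + 3√c̄ = 4.6842 + 3 × √4.6842 = 4.6842 + 3 × 2.1643 = 11.1771

11.18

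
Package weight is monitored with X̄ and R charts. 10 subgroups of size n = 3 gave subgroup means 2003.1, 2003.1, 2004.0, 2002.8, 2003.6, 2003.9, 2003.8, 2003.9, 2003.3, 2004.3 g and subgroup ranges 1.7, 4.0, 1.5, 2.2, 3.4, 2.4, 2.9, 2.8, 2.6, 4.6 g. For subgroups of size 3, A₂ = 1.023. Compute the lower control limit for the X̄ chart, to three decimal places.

X̄̄ = (2003.1 + 2003.1 + 2004.0 + 2002.8 + 2003.6 + 2003.9 + 2003.8 + 2003.9 + 2003.3 + 2004.3) / 10 = 20035.8000 / 10 = 2003.5800
R̄ = (1.7 + 4.0 + 1.5 + 2.2 + 3.4 + 2.4 + 2.9 + 2.8 + 2.6 + 4.6) / 10 = 28.1000 / 10 = 2.8100
LCL = X̄̄ − A₂·R̄ = 2003.5800 − 1.023 × 2.8100 = 2000.7054

2000.705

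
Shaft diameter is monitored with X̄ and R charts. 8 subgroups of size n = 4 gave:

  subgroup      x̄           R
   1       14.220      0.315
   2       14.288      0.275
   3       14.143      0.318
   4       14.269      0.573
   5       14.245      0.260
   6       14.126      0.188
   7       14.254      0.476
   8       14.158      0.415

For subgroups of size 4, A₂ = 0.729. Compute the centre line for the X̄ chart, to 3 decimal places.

14.213

X̄̄ = (14.220 + 14.288 + 14.143 + 14.269 + 14.245 + 14.126 + 14.254 + 14.158) / 8 = 113.7030 / 8 = 14.2129
CL = X̄̄ = 14.2129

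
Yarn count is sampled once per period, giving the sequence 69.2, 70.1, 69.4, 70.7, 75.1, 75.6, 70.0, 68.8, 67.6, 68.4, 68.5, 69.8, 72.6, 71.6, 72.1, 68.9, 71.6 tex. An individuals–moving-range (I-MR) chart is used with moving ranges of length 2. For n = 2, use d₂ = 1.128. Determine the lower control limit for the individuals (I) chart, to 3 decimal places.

65.901

X̄ = (69.2 + 70.1 + 69.4 + 70.7 + 75.1 + 75.6 + 70.0 + 68.8 + 67.6 + 68.4 + 68.5 + 69.8 + 72.6 + 71.6 + 72.1 + 68.9 + 71.6) / 17 = 70.5882
Moving ranges: 0.9, 0.7, 1.3, 4.4, 0.5, 5.6, 1.2, 1.2, 0.8, 0.1, 1.3, 2.8, 1.0, 0.5, 3.2, 2.7; M̄R̄ = 28.2000 / 16 = 1.7625
LCL = X̄ − 3·M̄R̄/d₂ = 70.5882 − 3 × 1.7625 / 1.128 = 65.9007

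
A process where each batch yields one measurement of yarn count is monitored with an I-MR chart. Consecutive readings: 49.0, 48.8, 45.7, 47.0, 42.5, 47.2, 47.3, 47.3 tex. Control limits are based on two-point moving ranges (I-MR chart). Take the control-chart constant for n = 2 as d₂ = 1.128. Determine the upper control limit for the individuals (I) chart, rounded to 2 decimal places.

X̄ = (49.0 + 48.8 + 45.7 + 47.0 + 42.5 + 47.2 + 47.3 + 47.3) / 8 = 46.8500
Moving ranges: 0.2, 3.1, 1.3, 4.5, 4.7, 0.1, 0.0; M̄R̄ = 13.9000 / 7 = 1.9857
UCL = X̄ + 3·M̄R̄/d₂ = 46.8500 + 3 × 1.9857 / 1.128 = 52.1312

52.13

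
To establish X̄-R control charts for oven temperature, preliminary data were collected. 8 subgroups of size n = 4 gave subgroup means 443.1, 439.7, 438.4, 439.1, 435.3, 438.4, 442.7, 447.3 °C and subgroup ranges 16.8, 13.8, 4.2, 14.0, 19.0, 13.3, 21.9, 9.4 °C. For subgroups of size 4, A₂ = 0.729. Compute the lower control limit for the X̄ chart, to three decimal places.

X̄̄ = (443.1 + 439.7 + 438.4 + 439.1 + 435.3 + 438.4 + 442.7 + 447.3) / 8 = 3524.0000 / 8 = 440.5000
R̄ = (16.8 + 13.8 + 4.2 + 14.0 + 19.0 + 13.3 + 21.9 + 9.4) / 8 = 112.4000 / 8 = 14.0500
LCL = X̄̄ − A₂·R̄ = 440.5000 − 0.729 × 14.0500 = 430.2575

430.258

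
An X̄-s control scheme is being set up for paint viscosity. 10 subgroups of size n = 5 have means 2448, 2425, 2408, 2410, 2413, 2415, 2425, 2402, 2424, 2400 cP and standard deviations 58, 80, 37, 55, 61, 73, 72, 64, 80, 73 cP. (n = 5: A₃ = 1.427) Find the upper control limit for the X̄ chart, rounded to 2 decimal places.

2510.18

X̄̄ = (2448 + 2425 + 2408 + 2410 + 2413 + 2415 + 2425 + 2402 + 2424 + 2400) / 10 = 2417.0000
s̄ = (58 + 80 + 37 + 55 + 61 + 73 + 72 + 64 + 80 + 73) / 10 = 65.3000
UCL = X̄̄ + A₃·s̄ = 2417.0000 + 1.427 × 65.3000 = 2510.1831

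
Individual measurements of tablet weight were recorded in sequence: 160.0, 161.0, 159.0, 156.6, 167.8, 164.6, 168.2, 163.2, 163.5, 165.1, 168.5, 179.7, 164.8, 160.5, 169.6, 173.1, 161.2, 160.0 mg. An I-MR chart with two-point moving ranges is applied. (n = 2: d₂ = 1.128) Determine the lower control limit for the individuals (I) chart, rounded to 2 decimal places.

X̄ = (160.0 + 161.0 + 159.0 + 156.6 + 167.8 + 164.6 + 168.2 + 163.2 + 163.5 + 165.1 + 168.5 + 179.7 + 164.8 + 160.5 + 169.6 + 173.1 + 161.2 + 160.0) / 18 = 164.8000
Moving ranges: 1.0, 2.0, 2.4, 11.2, 3.2, 3.6, 5.0, 0.3, 1.6, 3.4, 11.2, 14.9, 4.3, 9.1, 3.5, 11.9, 1.2; M̄R̄ = 89.8000 / 17 = 5.2824
LCL = X̄ − 3·M̄R̄/d₂ = 164.8000 − 3 × 5.2824 / 1.128 = 150.7512

150.75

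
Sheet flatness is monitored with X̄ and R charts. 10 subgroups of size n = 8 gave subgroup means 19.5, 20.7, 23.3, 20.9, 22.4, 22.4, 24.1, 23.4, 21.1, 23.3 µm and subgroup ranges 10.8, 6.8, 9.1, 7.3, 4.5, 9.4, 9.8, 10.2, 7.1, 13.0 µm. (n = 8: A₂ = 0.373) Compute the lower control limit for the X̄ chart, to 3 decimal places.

18.828

X̄̄ = (19.5 + 20.7 + 23.3 + 20.9 + 22.4 + 22.4 + 24.1 + 23.4 + 21.1 + 23.3) / 10 = 221.1000 / 10 = 22.1100
R̄ = (10.8 + 6.8 + 9.1 + 7.3 + 4.5 + 9.4 + 9.8 + 10.2 + 7.1 + 13.0) / 10 = 88.0000 / 10 = 8.8000
LCL = X̄̄ − A₂·R̄ = 22.1100 − 0.373 × 8.8000 = 18.8276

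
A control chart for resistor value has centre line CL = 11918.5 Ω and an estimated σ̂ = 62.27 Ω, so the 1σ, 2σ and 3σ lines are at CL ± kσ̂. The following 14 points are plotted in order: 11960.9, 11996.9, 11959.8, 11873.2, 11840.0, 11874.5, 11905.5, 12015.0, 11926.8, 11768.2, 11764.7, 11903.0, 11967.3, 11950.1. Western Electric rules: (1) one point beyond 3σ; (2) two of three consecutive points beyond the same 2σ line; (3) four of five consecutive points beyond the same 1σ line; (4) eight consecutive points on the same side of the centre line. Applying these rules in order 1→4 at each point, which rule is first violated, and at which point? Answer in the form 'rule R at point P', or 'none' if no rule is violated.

Zone of each point (C = within 1σ̂, B = 1σ̂–2σ̂, A = 2σ̂–3σ̂, * = beyond 3σ̂; sign = side of CL): 1:+C, 2:+B, 3:+C, 4:-C, 5:-B, 6:-C, 7:-C, 8:+B, 9:+C, 10:-A, 11:-A, 12:-C, 13:+C, 14:+C
Rule 2 (two of three consecutive points beyond the same 2σ limit) is satisfied at point 11.

rule 2 at point 11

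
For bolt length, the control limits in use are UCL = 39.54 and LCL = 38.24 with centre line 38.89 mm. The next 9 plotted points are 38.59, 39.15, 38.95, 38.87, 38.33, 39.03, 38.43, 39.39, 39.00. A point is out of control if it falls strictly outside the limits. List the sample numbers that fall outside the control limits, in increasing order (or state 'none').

none

All 9 points lie within [38.24, 39.54].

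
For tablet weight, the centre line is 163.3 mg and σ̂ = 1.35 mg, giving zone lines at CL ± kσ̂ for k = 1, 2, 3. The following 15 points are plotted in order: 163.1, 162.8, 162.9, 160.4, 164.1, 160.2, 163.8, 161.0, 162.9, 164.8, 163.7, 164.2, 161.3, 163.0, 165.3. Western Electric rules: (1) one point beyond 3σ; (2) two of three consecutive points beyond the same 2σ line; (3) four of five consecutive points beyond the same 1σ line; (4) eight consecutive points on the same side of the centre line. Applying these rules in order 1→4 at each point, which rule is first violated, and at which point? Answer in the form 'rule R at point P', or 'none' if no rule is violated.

rule 2 at point 6

Zone of each point (C = within 1σ̂, B = 1σ̂–2σ̂, A = 2σ̂–3σ̂, * = beyond 3σ̂; sign = side of CL): 1:-C, 2:-C, 3:-C, 4:-A, 5:+C, 6:-A, 7:+C, 8:-B, 9:-C, 10:+B, 11:+C, 12:+C, 13:-B, 14:-C, 15:+B
Rule 2 (two of three consecutive points beyond the same 2σ limit) is satisfied at point 6.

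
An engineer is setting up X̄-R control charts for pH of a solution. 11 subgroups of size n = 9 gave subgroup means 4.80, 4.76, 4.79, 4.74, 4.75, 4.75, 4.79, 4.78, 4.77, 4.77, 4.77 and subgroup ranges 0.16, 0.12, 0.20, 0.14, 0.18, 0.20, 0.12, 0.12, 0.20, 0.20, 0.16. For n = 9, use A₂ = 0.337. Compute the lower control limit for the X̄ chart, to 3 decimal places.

4.715

X̄̄ = (4.80 + 4.76 + 4.79 + 4.74 + 4.75 + 4.75 + 4.79 + 4.78 + 4.77 + 4.77 + 4.77) / 11 = 52.4700 / 11 = 4.7700
R̄ = (0.16 + 0.12 + 0.20 + 0.14 + 0.18 + 0.20 + 0.12 + 0.12 + 0.20 + 0.20 + 0.16) / 11 = 1.8000 / 11 = 0.1636
LCL = X̄̄ − A₂·R̄ = 4.7700 − 0.337 × 0.1636 = 4.7149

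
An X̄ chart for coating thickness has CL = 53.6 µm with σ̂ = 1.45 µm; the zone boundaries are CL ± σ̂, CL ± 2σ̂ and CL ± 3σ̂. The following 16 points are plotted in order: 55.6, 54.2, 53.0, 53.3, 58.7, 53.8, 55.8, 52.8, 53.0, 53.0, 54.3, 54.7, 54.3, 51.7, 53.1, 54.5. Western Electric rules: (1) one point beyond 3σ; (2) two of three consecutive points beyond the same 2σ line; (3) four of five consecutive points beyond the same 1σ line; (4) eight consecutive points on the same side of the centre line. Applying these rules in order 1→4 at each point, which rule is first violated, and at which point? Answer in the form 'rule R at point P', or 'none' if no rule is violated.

Zone of each point (C = within 1σ̂, B = 1σ̂–2σ̂, A = 2σ̂–3σ̂, * = beyond 3σ̂; sign = side of CL): 1:+B, 2:+C, 3:-C, 4:-C, 5:+*, 6:+C, 7:+B, 8:-C, 9:-C, 10:-C, 11:+C, 12:+C, 13:+C, 14:-B, 15:-C, 16:+C
Rule 1 (one point beyond the 3σ limits) is satisfied at point 5.

rule 1 at point 5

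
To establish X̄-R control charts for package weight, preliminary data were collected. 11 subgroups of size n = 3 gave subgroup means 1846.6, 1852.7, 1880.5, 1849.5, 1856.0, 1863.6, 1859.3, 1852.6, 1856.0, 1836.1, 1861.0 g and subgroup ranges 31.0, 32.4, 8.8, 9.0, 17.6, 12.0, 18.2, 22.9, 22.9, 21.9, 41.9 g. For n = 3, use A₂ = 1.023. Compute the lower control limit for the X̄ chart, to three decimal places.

X̄̄ = (1846.6 + 1852.7 + 1880.5 + 1849.5 + 1856.0 + 1863.6 + 1859.3 + 1852.6 + 1856.0 + 1836.1 + 1861.0) / 11 = 20413.9000 / 11 = 1855.8091
R̄ = (31.0 + 32.4 + 8.8 + 9.0 + 17.6 + 12.0 + 18.2 + 22.9 + 22.9 + 21.9 + 41.9) / 11 = 238.6000 / 11 = 21.6909
LCL = X̄̄ − A₂·R̄ = 1855.8091 − 1.023 × 21.6909 = 1833.6193

1833.619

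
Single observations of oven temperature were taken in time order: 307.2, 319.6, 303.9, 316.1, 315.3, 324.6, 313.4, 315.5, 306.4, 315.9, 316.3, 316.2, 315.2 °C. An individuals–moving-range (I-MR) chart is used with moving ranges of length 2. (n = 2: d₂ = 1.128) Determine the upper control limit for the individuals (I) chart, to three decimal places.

332.850

X̄ = (307.2 + 319.6 + 303.9 + 316.1 + 315.3 + 324.6 + 313.4 + 315.5 + 306.4 + 315.9 + 316.3 + 316.2 + 315.2) / 13 = 314.2769
Moving ranges: 12.4, 15.7, 12.2, 0.8, 9.3, 11.2, 2.1, 9.1, 9.5, 0.4, 0.1, 1.0; M̄R̄ = 83.8000 / 12 = 6.9833
UCL = X̄ + 3·M̄R̄/d₂ = 314.2769 + 3 × 6.9833 / 1.128 = 332.8496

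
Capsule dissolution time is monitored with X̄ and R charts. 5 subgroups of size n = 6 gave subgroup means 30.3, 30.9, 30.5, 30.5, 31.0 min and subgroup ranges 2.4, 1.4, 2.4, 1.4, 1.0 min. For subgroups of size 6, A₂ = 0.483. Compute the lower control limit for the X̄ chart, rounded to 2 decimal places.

29.81

X̄̄ = (30.3 + 30.9 + 30.5 + 30.5 + 31.0) / 5 = 153.2000 / 5 = 30.6400
R̄ = (2.4 + 1.4 + 2.4 + 1.4 + 1.0) / 5 = 8.6000 / 5 = 1.7200
LCL = X̄̄ − A₂·R̄ = 30.6400 − 0.483 × 1.7200 = 29.8092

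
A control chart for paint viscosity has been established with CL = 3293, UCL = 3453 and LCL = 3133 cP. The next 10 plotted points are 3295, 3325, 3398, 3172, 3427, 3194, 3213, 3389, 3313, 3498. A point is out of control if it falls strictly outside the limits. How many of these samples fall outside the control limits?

1

Compare each point to [3133, 3453]: sample 10 = 3498 > UCL.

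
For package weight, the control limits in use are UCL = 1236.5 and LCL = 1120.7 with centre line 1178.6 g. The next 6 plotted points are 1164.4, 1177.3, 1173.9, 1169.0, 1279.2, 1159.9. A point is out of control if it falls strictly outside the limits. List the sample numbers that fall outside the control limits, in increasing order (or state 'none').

5

Compare each point to [1120.7, 1236.5]: sample 5 = 1279.2 > UCL.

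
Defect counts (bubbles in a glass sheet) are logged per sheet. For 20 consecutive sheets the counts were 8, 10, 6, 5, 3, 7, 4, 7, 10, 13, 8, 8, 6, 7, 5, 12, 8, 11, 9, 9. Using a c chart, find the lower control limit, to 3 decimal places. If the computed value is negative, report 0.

0.000

c̄ = (8 + 10 + 6 + 5 + 3 + 7 + 4 + 7 + 10 + 13 + 8 + 8 + 6 + 7 + 5 + 12 + 8 + 11 + 9 + 9) / 20 = 156 / 20 = 7.8000
LCL = c̄ − 3√c̄ = 7.8000 − 3 × 2.7928 = -0.5785 → 0 (cannot be negative)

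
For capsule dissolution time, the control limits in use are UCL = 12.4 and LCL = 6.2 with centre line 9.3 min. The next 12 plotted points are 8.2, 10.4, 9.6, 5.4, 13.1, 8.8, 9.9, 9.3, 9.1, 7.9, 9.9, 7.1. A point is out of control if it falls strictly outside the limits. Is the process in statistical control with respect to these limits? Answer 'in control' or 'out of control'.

out of control

Compare each point to [6.2, 12.4]: sample 4 = 5.4 < LCL; sample 5 = 13.1 > UCL.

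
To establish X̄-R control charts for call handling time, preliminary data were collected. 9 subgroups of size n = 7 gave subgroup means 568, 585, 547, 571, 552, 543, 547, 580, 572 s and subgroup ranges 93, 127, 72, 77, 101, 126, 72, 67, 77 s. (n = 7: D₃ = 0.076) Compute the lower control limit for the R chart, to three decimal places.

6.857

R̄ = (93 + 127 + 72 + 77 + 101 + 126 + 72 + 67 + 77) / 9 = 812.0000 / 9 = 90.2222
LCL_R = D₃·R̄ = 0.076 × 90.2222 = 6.8569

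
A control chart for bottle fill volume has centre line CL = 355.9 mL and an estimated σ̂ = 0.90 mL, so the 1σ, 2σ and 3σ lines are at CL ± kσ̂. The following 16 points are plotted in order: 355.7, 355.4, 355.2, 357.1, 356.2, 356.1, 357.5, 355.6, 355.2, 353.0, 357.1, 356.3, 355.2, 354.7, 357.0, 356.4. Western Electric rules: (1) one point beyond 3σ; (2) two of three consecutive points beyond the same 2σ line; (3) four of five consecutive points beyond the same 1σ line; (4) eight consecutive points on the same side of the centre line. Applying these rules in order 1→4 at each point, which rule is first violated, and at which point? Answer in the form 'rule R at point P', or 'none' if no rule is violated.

Zone of each point (C = within 1σ̂, B = 1σ̂–2σ̂, A = 2σ̂–3σ̂, * = beyond 3σ̂; sign = side of CL): 1:-C, 2:-C, 3:-C, 4:+B, 5:+C, 6:+C, 7:+B, 8:-C, 9:-C, 10:-*, 11:+B, 12:+C, 13:-C, 14:-B, 15:+B, 16:+C
Rule 1 (one point beyond the 3σ limits) is satisfied at point 10.

rule 1 at point 10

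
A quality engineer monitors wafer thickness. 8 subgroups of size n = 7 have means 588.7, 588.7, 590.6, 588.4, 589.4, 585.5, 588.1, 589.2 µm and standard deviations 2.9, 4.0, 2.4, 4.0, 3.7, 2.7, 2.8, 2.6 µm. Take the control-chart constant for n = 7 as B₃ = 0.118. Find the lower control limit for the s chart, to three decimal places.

0.370

s̄ = (2.9 + 4.0 + 2.4 + 4.0 + 3.7 + 2.7 + 2.8 + 2.6) / 8 = 3.1375
LCL_s = B₃·s̄ = 0.118 × 3.1375 = 0.3702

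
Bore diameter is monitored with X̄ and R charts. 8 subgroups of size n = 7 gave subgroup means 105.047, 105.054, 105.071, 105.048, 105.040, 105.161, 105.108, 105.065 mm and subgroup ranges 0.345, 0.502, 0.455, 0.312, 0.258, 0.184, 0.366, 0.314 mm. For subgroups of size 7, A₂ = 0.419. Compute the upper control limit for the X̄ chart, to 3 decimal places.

105.218

X̄̄ = (105.047 + 105.054 + 105.071 + 105.048 + 105.040 + 105.161 + 105.108 + 105.065) / 8 = 840.5940 / 8 = 105.0743
R̄ = (0.345 + 0.502 + 0.455 + 0.312 + 0.258 + 0.184 + 0.366 + 0.314) / 8 = 2.7360 / 8 = 0.3420
UCL = X̄̄ + A₂·R̄ = 105.0743 + 0.419 × 0.3420 = 105.2175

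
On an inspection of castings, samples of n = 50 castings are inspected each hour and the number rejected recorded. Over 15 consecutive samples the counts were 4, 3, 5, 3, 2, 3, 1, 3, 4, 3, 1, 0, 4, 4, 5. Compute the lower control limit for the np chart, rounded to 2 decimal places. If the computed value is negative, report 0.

p̄ = Σdᵢ / (k·n) = 45 / (15 × 50) = 0.06000
LCL = np̄ − 3·√(np̄(1−p̄)) = 3.0000 − 3 × 1.6793 = -2.0379 → 0 (negative, so LCL = 0)

0.00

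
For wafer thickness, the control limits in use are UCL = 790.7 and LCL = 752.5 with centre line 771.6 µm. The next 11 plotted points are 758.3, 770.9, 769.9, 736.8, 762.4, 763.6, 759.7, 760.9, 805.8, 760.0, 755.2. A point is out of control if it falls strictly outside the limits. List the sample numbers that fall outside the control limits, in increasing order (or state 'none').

Compare each point to [752.5, 790.7]: sample 4 = 736.8 < LCL; sample 9 = 805.8 > UCL.

4, 9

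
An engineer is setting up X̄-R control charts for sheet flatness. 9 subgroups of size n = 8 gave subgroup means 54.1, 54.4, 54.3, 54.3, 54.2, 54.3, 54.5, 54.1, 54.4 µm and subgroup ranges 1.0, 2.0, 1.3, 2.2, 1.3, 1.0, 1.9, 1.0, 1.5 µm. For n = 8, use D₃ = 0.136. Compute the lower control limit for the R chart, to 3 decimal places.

R̄ = (1.0 + 2.0 + 1.3 + 2.2 + 1.3 + 1.0 + 1.9 + 1.0 + 1.5) / 9 = 13.2000 / 9 = 1.4667
LCL_R = D₃·R̄ = 0.136 × 1.4667 = 0.1995

0.199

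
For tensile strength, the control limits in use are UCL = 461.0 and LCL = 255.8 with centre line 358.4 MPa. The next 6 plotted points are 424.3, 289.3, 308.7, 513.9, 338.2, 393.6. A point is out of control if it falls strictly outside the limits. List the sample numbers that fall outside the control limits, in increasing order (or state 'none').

4

Compare each point to [255.8, 461.0]: sample 4 = 513.9 > UCL.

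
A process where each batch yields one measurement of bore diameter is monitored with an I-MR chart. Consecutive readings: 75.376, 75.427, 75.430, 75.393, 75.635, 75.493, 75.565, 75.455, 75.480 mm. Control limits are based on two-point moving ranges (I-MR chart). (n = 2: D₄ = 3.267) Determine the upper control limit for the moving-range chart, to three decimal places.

Moving ranges: 0.051, 0.003, 0.037, 0.242, 0.142, 0.072, 0.110, 0.025; M̄R̄ = 0.6820 / 8 = 0.0852
UCL_MR = D₄·M̄R̄ = 3.267 × 0.0852 = 0.2785

0.279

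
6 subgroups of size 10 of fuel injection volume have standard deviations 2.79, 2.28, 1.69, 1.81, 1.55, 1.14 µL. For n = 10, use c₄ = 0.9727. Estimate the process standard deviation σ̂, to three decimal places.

1.929

s̄ = (2.79 + 2.28 + 1.69 + 1.81 + 1.55 + 1.14) / 6 = 1.8767
σ̂ = s̄ / c₄ = 1.8767 / 0.9727 = 1.9293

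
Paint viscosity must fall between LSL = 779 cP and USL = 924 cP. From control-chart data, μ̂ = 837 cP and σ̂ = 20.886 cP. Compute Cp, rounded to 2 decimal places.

Cp = (USL − LSL) / (6σ̂) = (924 − 779) / (6 × 20.886) = 145.0000 / 125.3160 = 1.1571

1.16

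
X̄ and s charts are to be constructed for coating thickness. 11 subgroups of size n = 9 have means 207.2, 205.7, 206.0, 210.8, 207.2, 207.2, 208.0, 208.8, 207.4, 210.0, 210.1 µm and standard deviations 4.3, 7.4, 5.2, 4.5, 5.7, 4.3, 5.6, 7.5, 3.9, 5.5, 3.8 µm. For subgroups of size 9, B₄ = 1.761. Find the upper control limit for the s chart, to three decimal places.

s̄ = (4.3 + 7.4 + 5.2 + 4.5 + 5.7 + 4.3 + 5.6 + 7.5 + 3.9 + 5.5 + 3.8) / 11 = 5.2455
UCL_s = B₄·s̄ = 1.761 × 5.2455 = 9.2372

9.237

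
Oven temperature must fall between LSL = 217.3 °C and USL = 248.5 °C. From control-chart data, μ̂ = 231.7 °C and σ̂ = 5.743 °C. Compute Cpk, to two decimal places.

0.84

Cpu = (USL − μ̂) / (3σ̂) = (248.5 − 231.7) / (3 × 5.743) = 0.9751; Cpl = (μ̂ − LSL) / (3σ̂) = (231.7 − 217.3) / (3 × 5.743) = 0.8358; Cpk = min(Cpu, Cpl) = 0.8358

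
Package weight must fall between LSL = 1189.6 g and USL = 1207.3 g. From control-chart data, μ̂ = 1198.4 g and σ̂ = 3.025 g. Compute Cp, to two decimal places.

Cp = (USL − LSL) / (6σ̂) = (1207.3 − 1189.6) / (6 × 3.025) = 17.7000 / 18.1500 = 0.9752

0.98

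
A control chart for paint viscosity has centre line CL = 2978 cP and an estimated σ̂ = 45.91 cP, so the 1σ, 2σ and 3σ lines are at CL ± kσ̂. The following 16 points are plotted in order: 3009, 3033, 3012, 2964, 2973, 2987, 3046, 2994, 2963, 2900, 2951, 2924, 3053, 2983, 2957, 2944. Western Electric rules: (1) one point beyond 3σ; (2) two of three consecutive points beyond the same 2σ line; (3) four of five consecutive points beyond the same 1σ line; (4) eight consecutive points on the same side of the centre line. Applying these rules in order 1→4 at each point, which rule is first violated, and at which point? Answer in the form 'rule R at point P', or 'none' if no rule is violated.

Zone of each point (C = within 1σ̂, B = 1σ̂–2σ̂, A = 2σ̂–3σ̂, * = beyond 3σ̂; sign = side of CL): 1:+C, 2:+B, 3:+C, 4:-C, 5:-C, 6:+C, 7:+B, 8:+C, 9:-C, 10:-B, 11:-C, 12:-B, 13:+B, 14:+C, 15:-C, 16:-C
No rule fires across all 16 points.

none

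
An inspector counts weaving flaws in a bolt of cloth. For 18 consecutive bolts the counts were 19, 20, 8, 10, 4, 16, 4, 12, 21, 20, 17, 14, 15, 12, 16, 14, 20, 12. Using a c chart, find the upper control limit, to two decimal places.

c̄ = (19 + 20 + 8 + 10 + 4 + 16 + 4 + 12 + 21 + 20 + 17 + 14 + 15 + 12 + 16 + 14 + 20 + 12) / 18 = 254 / 18 = 14.1111
UCL = c̄ + 3√c̄ = 14.1111 + 3 × √14.1111 = 14.1111 + 3 × 3.7565 = 25.3805

25.38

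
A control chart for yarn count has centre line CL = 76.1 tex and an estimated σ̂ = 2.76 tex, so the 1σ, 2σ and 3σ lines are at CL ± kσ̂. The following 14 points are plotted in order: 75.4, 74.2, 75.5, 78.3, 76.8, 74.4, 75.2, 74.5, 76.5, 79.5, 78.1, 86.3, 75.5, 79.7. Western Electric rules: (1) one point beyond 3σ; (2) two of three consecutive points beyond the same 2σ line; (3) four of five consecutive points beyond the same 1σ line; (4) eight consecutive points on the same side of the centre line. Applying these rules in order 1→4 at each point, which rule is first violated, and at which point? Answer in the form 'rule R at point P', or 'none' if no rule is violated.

Zone of each point (C = within 1σ̂, B = 1σ̂–2σ̂, A = 2σ̂–3σ̂, * = beyond 3σ̂; sign = side of CL): 1:-C, 2:-C, 3:-C, 4:+C, 5:+C, 6:-C, 7:-C, 8:-C, 9:+C, 10:+B, 11:+C, 12:+*, 13:-C, 14:+B
Rule 1 (one point beyond the 3σ limits) is satisfied at point 12.

rule 1 at point 12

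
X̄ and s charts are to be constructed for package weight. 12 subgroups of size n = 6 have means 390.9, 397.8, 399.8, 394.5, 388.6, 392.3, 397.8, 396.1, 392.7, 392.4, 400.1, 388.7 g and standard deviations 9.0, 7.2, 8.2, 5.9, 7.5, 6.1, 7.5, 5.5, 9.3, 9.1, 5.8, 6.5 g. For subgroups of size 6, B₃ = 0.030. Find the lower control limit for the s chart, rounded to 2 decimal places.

s̄ = (9.0 + 7.2 + 8.2 + 5.9 + 7.5 + 6.1 + 7.5 + 5.5 + 9.3 + 9.1 + 5.8 + 6.5) / 12 = 7.3000
LCL_s = B₃·s̄ = 0.030 × 7.3000 = 0.2190

0.22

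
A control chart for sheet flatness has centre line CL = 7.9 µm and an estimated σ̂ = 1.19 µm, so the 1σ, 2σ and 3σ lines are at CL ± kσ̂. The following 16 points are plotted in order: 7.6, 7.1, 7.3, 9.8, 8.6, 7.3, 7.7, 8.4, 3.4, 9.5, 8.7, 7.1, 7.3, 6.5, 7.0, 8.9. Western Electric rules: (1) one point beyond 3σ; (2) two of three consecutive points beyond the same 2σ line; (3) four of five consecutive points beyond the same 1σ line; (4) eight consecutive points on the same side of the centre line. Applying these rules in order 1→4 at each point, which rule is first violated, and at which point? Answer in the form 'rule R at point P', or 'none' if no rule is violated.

rule 1 at point 9

Zone of each point (C = within 1σ̂, B = 1σ̂–2σ̂, A = 2σ̂–3σ̂, * = beyond 3σ̂; sign = side of CL): 1:-C, 2:-C, 3:-C, 4:+B, 5:+C, 6:-C, 7:-C, 8:+C, 9:-*, 10:+B, 11:+C, 12:-C, 13:-C, 14:-B, 15:-C, 16:+C
Rule 1 (one point beyond the 3σ limits) is satisfied at point 9.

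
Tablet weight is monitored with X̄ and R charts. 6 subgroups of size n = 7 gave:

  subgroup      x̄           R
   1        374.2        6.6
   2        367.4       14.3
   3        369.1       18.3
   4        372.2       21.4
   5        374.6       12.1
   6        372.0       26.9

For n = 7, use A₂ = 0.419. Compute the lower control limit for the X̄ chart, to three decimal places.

364.628

X̄̄ = (374.2 + 367.4 + 369.1 + 372.2 + 374.6 + 372.0) / 6 = 2229.5000 / 6 = 371.5833
R̄ = (6.6 + 14.3 + 18.3 + 21.4 + 12.1 + 26.9) / 6 = 99.6000 / 6 = 16.6000
LCL = X̄̄ − A₂·R̄ = 371.5833 − 0.419 × 16.6000 = 364.6279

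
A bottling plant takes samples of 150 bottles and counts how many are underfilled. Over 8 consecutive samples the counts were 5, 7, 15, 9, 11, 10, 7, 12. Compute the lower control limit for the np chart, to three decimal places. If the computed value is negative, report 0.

0.551

p̄ = Σdᵢ / (k·n) = 76 / (8 × 150) = 0.06333
LCL = np̄ − 3·√(np̄(1−p̄)) = 9.5000 − 3 × 2.9830 = 0.5510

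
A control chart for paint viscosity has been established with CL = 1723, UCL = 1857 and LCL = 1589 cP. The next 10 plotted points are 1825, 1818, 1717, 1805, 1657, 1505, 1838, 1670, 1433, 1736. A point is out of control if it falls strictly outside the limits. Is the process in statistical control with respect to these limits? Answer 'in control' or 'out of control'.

Compare each point to [1589, 1857]: sample 6 = 1505 < LCL; sample 9 = 1433 < LCL.

out of control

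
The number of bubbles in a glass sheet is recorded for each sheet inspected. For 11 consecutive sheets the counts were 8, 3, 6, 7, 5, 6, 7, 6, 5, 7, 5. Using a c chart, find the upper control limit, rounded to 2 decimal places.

13.20

c̄ = (8 + 3 + 6 + 7 + 5 + 6 + 7 + 6 + 5 + 7 + 5) / 11 = 65 / 11 = 5.9091
UCL = c̄ + 3√c̄ = 5.9091 + 3 × √5.9091 = 5.9091 + 3 × 2.4309 = 13.2017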